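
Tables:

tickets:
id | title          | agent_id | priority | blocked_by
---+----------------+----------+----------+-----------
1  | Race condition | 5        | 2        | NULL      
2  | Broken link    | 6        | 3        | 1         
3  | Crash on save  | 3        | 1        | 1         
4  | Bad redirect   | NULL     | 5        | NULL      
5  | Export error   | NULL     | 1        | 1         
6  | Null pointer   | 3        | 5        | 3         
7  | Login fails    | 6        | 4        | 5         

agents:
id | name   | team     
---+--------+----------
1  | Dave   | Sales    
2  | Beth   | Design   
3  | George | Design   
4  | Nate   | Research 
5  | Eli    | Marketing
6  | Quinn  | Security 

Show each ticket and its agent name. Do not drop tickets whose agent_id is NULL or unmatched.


LEFT JOIN keeps every row from tickets (the left table); where agent_id has no match in agents, the agent columns become NULL. Walk through each ticket:
  - ticket 1 (Race condition): agent_id=5 -> matches Eli
  - ticket 2 (Broken link): agent_id=6 -> matches Quinn
  - ticket 3 (Crash on save): agent_id=3 -> matches George
  - ticket 4 (Bad redirect): agent_id=NULL, no match -> kept with NULL
  - ticket 5 (Export error): agent_id=NULL, no match -> kept with NULL
  - ticket 6 (Null pointer): agent_id=3 -> matches George
  - ticket 7 (Login fails): agent_id=6 -> matches Quinn
All 7 rows appear; 2 have NULL agent.

SQL:
SELECT a.title, b.name AS agent
FROM tickets a
LEFT JOIN agents b ON a.agent_id = b.id

Result:
title          | agent 
---------------+-------
Race condition | Eli   
Broken link    | Quinn 
Crash on save  | George
Bad redirect   | NULL  
Export error   | NULL  
Null pointer   | George
Login fails    | Quinn 


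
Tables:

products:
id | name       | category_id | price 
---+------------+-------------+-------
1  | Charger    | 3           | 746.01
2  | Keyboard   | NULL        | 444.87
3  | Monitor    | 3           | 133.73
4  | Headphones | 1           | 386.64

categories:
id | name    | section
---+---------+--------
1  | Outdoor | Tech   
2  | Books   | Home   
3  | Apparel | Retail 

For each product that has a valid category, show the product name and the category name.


INNER JOIN keeps only products rows whose category_id matches an id in categories. Walk through each product:
  - product 1 (Charger): category_id=3 -> matches Apparel
  - product 2 (Keyboard): category_id=NULL, no match -> dropped
  - product 3 (Monitor): category_id=3 -> matches Apparel
  - product 4 (Headphones): category_id=1 -> matches Outdoor
So 1 of 4 rows is dropped.

SQL:
SELECT a.name, b.name AS category
FROM products a
INNER JOIN categories b ON a.category_id = b.id

Result:
name       | category
-----------+---------
Charger    | Apparel 
Monitor    | Apparel 
Headphones | Outdoor 


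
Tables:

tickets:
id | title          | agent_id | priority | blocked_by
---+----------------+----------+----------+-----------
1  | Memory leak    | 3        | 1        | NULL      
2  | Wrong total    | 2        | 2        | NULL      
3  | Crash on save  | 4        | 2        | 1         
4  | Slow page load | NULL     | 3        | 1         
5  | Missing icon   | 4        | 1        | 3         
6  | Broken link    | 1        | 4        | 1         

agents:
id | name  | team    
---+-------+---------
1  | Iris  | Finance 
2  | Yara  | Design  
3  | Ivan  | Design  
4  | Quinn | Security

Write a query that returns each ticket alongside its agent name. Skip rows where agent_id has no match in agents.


INNER JOIN keeps only tickets rows whose agent_id matches an id in agents. Walk through each ticket:
  - ticket 1 (Memory leak): agent_id=3 -> matches Ivan
  - ticket 2 (Wrong total): agent_id=2 -> matches Yara
  - ticket 3 (Crash on save): agent_id=4 -> matches Quinn
  - ticket 4 (Slow page load): agent_id=NULL, no match -> dropped
  - ticket 5 (Missing icon): agent_id=4 -> matches Quinn
  - ticket 6 (Broken link): agent_id=1 -> matches Iris
So 1 of 6 rows is dropped.

SQL:
SELECT a.title, b.name AS agent
FROM tickets a
INNER JOIN agents b ON a.agent_id = b.id

Result:
title         | agent
--------------+------
Memory leak   | Ivan 
Wrong total   | Yara 
Crash on save | Quinn
Missing icon  | Quinn
Broken link   | Iris 


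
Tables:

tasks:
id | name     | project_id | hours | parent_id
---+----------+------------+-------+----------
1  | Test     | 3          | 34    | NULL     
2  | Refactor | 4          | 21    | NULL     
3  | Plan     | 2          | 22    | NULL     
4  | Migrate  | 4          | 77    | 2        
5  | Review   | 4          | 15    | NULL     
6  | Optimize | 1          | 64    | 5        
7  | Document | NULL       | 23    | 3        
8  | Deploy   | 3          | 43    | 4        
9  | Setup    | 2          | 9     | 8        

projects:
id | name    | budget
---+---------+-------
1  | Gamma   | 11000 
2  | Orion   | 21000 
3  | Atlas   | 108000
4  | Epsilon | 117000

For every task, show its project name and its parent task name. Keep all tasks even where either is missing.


Two LEFT JOINs from the same base table tasks: one to projects via project_id, one to tasks itself via parent_id. Both are LEFT so every task is preserved.
Match against projects:
  - task 1 (Test): project_id=3 -> matches Atlas
  - task 2 (Refactor): project_id=4 -> matches Epsilon
  - task 3 (Plan): project_id=2 -> matches Orion
  - task 4 (Migrate): project_id=4 -> matches Epsilon
  - task 5 (Review): project_id=4 -> matches Epsilon
  - task 6 (Optimize): project_id=1 -> matches Gamma
  - task 7 (Document): project_id=NULL, no match -> kept with NULL
  - task 8 (Deploy): project_id=3 -> matches Atlas
  - task 9 (Setup): project_id=2 -> matches Orion
Match against tasks (self):
  - task 1 (Test): parent_id=NULL -> NULL
  - task 2 (Refactor): parent_id=NULL -> NULL
  - task 3 (Plan): parent_id=NULL -> NULL
  - task 4 (Migrate): parent_id=2 -> Refactor
  - task 5 (Review): parent_id=NULL -> NULL
  - task 6 (Optimize): parent_id=5 -> Review
  - task 7 (Document): parent_id=3 -> Plan
  - task 8 (Deploy): parent_id=4 -> Migrate
  - task 9 (Setup): parent_id=8 -> Deploy

SQL:
SELECT a.name, b.name AS project, c.name AS parent
FROM tasks a
LEFT JOIN projects b ON a.project_id = b.id
LEFT JOIN tasks c ON a.parent_id = c.id

Result:
name     | project | parent  
---------+---------+---------
Test     | Atlas   | NULL    
Refactor | Epsilon | NULL    
Plan     | Orion   | NULL    
Migrate  | Epsilon | Refactor
Review   | Epsilon | NULL    
Optimize | Gamma   | Review  
Document | NULL    | Plan    
Deploy   | Atlas   | Migrate 
Setup    | Orion   | Deploy  


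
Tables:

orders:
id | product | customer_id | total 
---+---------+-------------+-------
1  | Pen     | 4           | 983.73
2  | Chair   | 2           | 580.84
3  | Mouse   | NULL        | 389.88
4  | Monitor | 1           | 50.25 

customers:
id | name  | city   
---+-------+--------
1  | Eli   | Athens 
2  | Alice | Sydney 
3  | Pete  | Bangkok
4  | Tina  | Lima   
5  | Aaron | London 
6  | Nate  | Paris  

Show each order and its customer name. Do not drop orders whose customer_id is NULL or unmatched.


LEFT JOIN keeps every row from orders (the left table); where customer_id has no match in customers, the customer columns become NULL. Walk through each order:
  - order 1 (Pen): customer_id=4 -> matches Tina
  - order 2 (Chair): customer_id=2 -> matches Alice
  - order 3 (Mouse): customer_id=NULL, no match -> kept with NULL
  - order 4 (Monitor): customer_id=1 -> matches Eli
All 4 rows appear; 1 has NULL customer.

SQL:
SELECT a.product, b.name AS customer
FROM orders a
LEFT JOIN customers b ON a.customer_id = b.id

Result:
product | customer
--------+---------
Pen     | Tina    
Chair   | Alice   
Mouse   | NULL    
Monitor | Eli     


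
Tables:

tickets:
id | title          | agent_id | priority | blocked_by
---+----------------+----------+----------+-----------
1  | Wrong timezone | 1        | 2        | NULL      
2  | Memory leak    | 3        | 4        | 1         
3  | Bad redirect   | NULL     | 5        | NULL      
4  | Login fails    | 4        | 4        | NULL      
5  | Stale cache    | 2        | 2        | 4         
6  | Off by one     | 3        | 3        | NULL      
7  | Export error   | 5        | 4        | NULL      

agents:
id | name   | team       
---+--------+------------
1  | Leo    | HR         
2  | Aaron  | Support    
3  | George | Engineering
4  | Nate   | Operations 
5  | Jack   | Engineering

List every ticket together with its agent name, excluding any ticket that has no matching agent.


INNER JOIN keeps only tickets rows whose agent_id matches an id in agents. Walk through each ticket:
  - ticket 1 (Wrong timezone): agent_id=1 -> matches Leo
  - ticket 2 (Memory leak): agent_id=3 -> matches George
  - ticket 3 (Bad redirect): agent_id=NULL, no match -> dropped
  - ticket 4 (Login fails): agent_id=4 -> matches Nate
  - ticket 5 (Stale cache): agent_id=2 -> matches Aaron
  - ticket 6 (Off by one): agent_id=3 -> matches George
  - ticket 7 (Export error): agent_id=5 -> matches Jack
So 1 of 7 rows is dropped.

SQL:
SELECT a.title, b.name AS agent
FROM tickets a
INNER JOIN agents b ON a.agent_id = b.id

Result:
title          | agent 
---------------+-------
Wrong timezone | Leo   
Memory leak    | George
Login fails    | Nate  
Stale cache    | Aaron 
Off by one     | George
Export error   | Jack  


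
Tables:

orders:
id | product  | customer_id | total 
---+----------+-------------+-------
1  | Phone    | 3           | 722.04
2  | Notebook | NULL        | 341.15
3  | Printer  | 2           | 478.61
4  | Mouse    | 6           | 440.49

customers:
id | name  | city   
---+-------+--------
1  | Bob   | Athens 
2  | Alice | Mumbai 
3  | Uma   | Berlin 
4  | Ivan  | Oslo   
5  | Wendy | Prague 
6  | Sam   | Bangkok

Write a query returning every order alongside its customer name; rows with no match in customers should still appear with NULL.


LEFT JOIN keeps every row from orders (the left table); where customer_id has no match in customers, the customer columns become NULL. Walk through each order:
  - order 1 (Phone): customer_id=3 -> matches Uma
  - order 2 (Notebook): customer_id=NULL, no match -> kept with NULL
  - order 3 (Printer): customer_id=2 -> matches Alice
  - order 4 (Mouse): customer_id=6 -> matches Sam
All 4 rows appear; 1 has NULL customer.

SQL:
SELECT a.product, b.name AS customer
FROM orders a
LEFT JOIN customers b ON a.customer_id = b.id

Result:
product  | customer
---------+---------
Phone    | Uma     
Notebook | NULL    
Printer  | Alice   
Mouse    | Sam     


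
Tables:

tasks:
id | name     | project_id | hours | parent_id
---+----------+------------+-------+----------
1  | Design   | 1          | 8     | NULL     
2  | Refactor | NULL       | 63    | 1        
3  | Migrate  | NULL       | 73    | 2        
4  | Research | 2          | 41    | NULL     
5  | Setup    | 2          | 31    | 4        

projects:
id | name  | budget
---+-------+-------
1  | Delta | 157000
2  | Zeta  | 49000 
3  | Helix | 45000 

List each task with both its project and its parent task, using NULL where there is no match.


Two LEFT JOINs from the same base table tasks: one to projects via project_id, one to tasks itself via parent_id. Both are LEFT so every task is preserved.
Match against projects:
  - task 1 (Design): project_id=1 -> matches Delta
  - task 2 (Refactor): project_id=NULL, no match -> kept with NULL
  - task 3 (Migrate): project_id=NULL, no match -> kept with NULL
  - task 4 (Research): project_id=2 -> matches Zeta
  - task 5 (Setup): project_id=2 -> matches Zeta
Match against tasks (self):
  - task 1 (Design): parent_id=NULL -> NULL
  - task 2 (Refactor): parent_id=1 -> Design
  - task 3 (Migrate): parent_id=2 -> Refactor
  - task 4 (Research): parent_id=NULL -> NULL
  - task 5 (Setup): parent_id=4 -> Research

SQL:
SELECT a.name, b.name AS project, c.name AS parent
FROM tasks a
LEFT JOIN projects b ON a.project_id = b.id
LEFT JOIN tasks c ON a.parent_id = c.id

Result:
name     | project | parent  
---------+---------+---------
Design   | Delta   | NULL    
Refactor | NULL    | Design  
Migrate  | NULL    | Refactor
Research | Zeta    | NULL    
Setup    | Zeta    | Research


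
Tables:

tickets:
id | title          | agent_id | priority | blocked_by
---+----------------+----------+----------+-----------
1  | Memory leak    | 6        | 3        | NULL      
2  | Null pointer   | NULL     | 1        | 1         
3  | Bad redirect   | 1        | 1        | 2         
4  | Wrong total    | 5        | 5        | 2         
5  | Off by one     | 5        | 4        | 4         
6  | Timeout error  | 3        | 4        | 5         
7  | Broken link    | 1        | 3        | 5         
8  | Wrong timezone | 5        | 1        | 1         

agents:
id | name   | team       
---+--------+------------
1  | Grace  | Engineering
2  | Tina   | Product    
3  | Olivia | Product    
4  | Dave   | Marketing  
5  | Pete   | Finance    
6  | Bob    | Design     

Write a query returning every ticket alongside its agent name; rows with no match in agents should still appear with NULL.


LEFT JOIN keeps every row from tickets (the left table); where agent_id has no match in agents, the agent columns become NULL. Walk through each ticket:
  - ticket 1 (Memory leak): agent_id=6 -> matches Bob
  - ticket 2 (Null pointer): agent_id=NULL, no match -> kept with NULL
  - ticket 3 (Bad redirect): agent_id=1 -> matches Grace
  - ticket 4 (Wrong total): agent_id=5 -> matches Pete
  - ticket 5 (Off by one): agent_id=5 -> matches Pete
  - ticket 6 (Timeout error): agent_id=3 -> matches Olivia
  - ticket 7 (Broken link): agent_id=1 -> matches Grace
  - ticket 8 (Wrong timezone): agent_id=5 -> matches Pete
All 8 rows appear; 1 has NULL agent.

SQL:
SELECT a.title, b.name AS agent
FROM tickets a
LEFT JOIN agents b ON a.agent_id = b.id

Result:
title          | agent 
---------------+-------
Memory leak    | Bob   
Null pointer   | NULL  
Bad redirect   | Grace 
Wrong total    | Pete  
Off by one     | Pete  
Timeout error  | Olivia
Broken link    | Grace 
Wrong timezone | Pete  


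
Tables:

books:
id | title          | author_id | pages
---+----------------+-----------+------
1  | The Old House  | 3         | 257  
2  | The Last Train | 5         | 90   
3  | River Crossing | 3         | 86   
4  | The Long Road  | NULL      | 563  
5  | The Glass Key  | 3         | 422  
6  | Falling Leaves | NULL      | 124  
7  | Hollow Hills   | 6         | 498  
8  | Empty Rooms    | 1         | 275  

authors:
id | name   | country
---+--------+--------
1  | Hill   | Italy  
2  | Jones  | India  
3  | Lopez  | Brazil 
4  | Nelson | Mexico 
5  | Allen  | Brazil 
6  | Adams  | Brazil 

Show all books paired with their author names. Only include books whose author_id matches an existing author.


INNER JOIN keeps only books rows whose author_id matches an id in authors. Walk through each book:
  - book 1 (The Old House): author_id=3 -> matches Lopez
  - book 2 (The Last Train): author_id=5 -> matches Allen
  - book 3 (River Crossing): author_id=3 -> matches Lopez
  - book 4 (The Long Road): author_id=NULL, no match -> dropped
  - book 5 (The Glass Key): author_id=3 -> matches Lopez
  - book 6 (Falling Leaves): author_id=NULL, no match -> dropped
  - book 7 (Hollow Hills): author_id=6 -> matches Adams
  - book 8 (Empty Rooms): author_id=1 -> matches Hill
So 2 of 8 rows are dropped.

SQL:
SELECT a.title, b.name AS author
FROM books a
INNER JOIN authors b ON a.author_id = b.id

Result:
title          | author
---------------+-------
The Old House  | Lopez 
The Last Train | Allen 
River Crossing | Lopez 
The Glass Key  | Lopez 
Hollow Hills   | Adams 
Empty Rooms    | Hill  


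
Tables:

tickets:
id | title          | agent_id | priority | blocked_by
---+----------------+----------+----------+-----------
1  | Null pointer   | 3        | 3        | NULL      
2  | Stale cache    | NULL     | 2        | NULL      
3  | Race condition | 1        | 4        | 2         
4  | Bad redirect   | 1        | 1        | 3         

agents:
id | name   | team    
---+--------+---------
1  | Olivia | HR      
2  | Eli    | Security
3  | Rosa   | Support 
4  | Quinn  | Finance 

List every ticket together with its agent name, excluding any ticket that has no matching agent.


INNER JOIN keeps only tickets rows whose agent_id matches an id in agents. Walk through each ticket:
  - ticket 1 (Null pointer): agent_id=3 -> matches Rosa
  - ticket 2 (Stale cache): agent_id=NULL, no match -> dropped
  - ticket 3 (Race condition): agent_id=1 -> matches Olivia
  - ticket 4 (Bad redirect): agent_id=1 -> matches Olivia
So 1 of 4 rows is dropped.

SQL:
SELECT a.title, b.name AS agent
FROM tickets a
INNER JOIN agents b ON a.agent_id = b.id

Result:
title          | agent 
---------------+-------
Null pointer   | Rosa  
Race condition | Olivia
Bad redirect   | Olivia


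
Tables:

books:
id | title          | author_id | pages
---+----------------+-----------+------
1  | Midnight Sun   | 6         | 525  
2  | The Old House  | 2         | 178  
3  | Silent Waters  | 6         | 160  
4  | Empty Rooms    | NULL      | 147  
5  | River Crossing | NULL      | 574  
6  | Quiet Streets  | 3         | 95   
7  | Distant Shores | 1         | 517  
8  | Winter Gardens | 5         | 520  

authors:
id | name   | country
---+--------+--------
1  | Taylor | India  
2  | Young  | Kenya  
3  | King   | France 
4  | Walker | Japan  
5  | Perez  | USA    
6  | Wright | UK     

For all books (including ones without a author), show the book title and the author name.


LEFT JOIN keeps every row from books (the left table); where author_id has no match in authors, the author columns become NULL. Walk through each book:
  - book 1 (Midnight Sun): author_id=6 -> matches Wright
  - book 2 (The Old House): author_id=2 -> matches Young
  - book 3 (Silent Waters): author_id=6 -> matches Wright
  - book 4 (Empty Rooms): author_id=NULL, no match -> kept with NULL
  - book 5 (River Crossing): author_id=NULL, no match -> kept with NULL
  - book 6 (Quiet Streets): author_id=3 -> matches King
  - book 7 (Distant Shores): author_id=1 -> matches Taylor
  - book 8 (Winter Gardens): author_id=5 -> matches Perez
All 8 rows appear; 2 have NULL author.

SQL:
SELECT a.title, b.name AS author
FROM books a
LEFT JOIN authors b ON a.author_id = b.id

Result:
title          | author
---------------+-------
Midnight Sun   | Wright
The Old House  | Young 
Silent Waters  | Wright
Empty Rooms    | NULL  
River Crossing | NULL  
Quiet Streets  | King  
Distant Shores | Taylor
Winter Gardens | Perez 


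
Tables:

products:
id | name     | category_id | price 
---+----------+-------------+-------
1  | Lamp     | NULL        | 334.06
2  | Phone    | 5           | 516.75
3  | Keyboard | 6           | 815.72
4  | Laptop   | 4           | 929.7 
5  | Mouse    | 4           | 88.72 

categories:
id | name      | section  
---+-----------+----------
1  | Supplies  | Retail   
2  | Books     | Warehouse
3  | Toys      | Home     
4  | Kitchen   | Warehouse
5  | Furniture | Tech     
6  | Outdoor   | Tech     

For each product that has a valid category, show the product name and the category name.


INNER JOIN keeps only products rows whose category_id matches an id in categories. Walk through each product:
  - product 1 (Lamp): category_id=NULL, no match -> dropped
  - product 2 (Phone): category_id=5 -> matches Furniture
  - product 3 (Keyboard): category_id=6 -> matches Outdoor
  - product 4 (Laptop): category_id=4 -> matches Kitchen
  - product 5 (Mouse): category_id=4 -> matches Kitchen
So 1 of 5 rows is dropped.

SQL:
SELECT a.name, b.name AS category
FROM products a
INNER JOIN categories b ON a.category_id = b.id

Result:
name     | category 
---------+----------
Phone    | Furniture
Keyboard | Outdoor  
Laptop   | Kitchen  
Mouse    | Kitchen  


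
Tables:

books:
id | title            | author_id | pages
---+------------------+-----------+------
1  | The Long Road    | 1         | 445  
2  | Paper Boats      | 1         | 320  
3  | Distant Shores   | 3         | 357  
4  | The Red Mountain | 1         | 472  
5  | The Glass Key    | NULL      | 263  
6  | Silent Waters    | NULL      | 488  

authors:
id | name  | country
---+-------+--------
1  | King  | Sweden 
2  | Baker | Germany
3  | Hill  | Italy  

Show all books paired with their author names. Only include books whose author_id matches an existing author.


INNER JOIN keeps only books rows whose author_id matches an id in authors. Walk through each book:
  - book 1 (The Long Road): author_id=1 -> matches King
  - book 2 (Paper Boats): author_id=1 -> matches King
  - book 3 (Distant Shores): author_id=3 -> matches Hill
  - book 4 (The Red Mountain): author_id=1 -> matches King
  - book 5 (The Glass Key): author_id=NULL, no match -> dropped
  - book 6 (Silent Waters): author_id=NULL, no match -> dropped
So 2 of 6 rows are dropped.

SQL:
SELECT a.title, b.name AS author
FROM books a
INNER JOIN authors b ON a.author_id = b.id

Result:
title            | author
-----------------+-------
The Long Road    | King  
Paper Boats      | King  
Distant Shores   | Hill  
The Red Mountain | King  


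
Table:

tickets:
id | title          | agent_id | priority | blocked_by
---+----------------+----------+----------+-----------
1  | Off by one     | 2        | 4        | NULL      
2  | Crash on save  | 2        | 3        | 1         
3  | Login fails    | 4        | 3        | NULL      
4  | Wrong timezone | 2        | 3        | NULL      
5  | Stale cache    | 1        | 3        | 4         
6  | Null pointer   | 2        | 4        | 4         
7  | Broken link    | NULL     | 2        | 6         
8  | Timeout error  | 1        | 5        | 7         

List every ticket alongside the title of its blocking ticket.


This is a self-join: tickets is joined to a second copy of itself, matching each row's blocked_by to another row's id. Use LEFT JOIN so rows with blocked_by=NULL are kept.
  - ticket 1 (Off by one): blocked_by=NULL -> NULL
  - ticket 2 (Crash on save): blocked_by=1 -> Off by one
  - ticket 3 (Login fails): blocked_by=NULL -> NULL
  - ticket 4 (Wrong timezone): blocked_by=NULL -> NULL
  - ticket 5 (Stale cache): blocked_by=4 -> Wrong timezone
  - ticket 6 (Null pointer): blocked_by=4 -> Wrong timezone
  - ticket 7 (Broken link): blocked_by=6 -> Null pointer
  - ticket 8 (Timeout error): blocked_by=7 -> Broken link

SQL:
SELECT a.title AS item, b.title AS blocked_by
FROM tickets a
LEFT JOIN tickets b ON a.blocked_by = b.id

Result:
item           | blocked_by    
---------------+---------------
Off by one     | NULL          
Crash on save  | Off by one    
Login fails    | NULL          
Wrong timezone | NULL          
Stale cache    | Wrong timezone
Null pointer   | Wrong timezone
Broken link    | Null pointer  
Timeout error  | Broken link   


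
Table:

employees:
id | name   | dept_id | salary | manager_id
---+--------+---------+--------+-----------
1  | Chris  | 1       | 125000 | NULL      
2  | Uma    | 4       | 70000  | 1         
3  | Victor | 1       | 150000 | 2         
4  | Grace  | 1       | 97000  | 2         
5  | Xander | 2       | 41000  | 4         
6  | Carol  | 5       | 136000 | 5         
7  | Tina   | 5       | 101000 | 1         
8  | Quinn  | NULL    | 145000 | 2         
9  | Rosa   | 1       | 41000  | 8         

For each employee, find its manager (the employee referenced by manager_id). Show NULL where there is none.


This is a self-join: employees is joined to a second copy of itself, matching each row's manager_id to another row's id. Use LEFT JOIN so rows with manager_id=NULL are kept.
  - employee 1 (Chris): manager_id=NULL -> NULL
  - employee 2 (Uma): manager_id=1 -> Chris
  - employee 3 (Victor): manager_id=2 -> Uma
  - employee 4 (Grace): manager_id=2 -> Uma
  - employee 5 (Xander): manager_id=4 -> Grace
  - employee 6 (Carol): manager_id=5 -> Xander
  - employee 7 (Tina): manager_id=1 -> Chris
  - employee 8 (Quinn): manager_id=2 -> Uma
  - employee 9 (Rosa): manager_id=8 -> Quinn

SQL:
SELECT a.name AS item, b.name AS manager
FROM employees a
LEFT JOIN employees b ON a.manager_id = b.id

Result:
item   | manager
-------+--------
Chris  | NULL   
Uma    | Chris  
Victor | Uma    
Grace  | Uma    
Xander | Grace  
Carol  | Xander 
Tina   | Chris  
Quinn  | Uma    
Rosa   | Quinn  


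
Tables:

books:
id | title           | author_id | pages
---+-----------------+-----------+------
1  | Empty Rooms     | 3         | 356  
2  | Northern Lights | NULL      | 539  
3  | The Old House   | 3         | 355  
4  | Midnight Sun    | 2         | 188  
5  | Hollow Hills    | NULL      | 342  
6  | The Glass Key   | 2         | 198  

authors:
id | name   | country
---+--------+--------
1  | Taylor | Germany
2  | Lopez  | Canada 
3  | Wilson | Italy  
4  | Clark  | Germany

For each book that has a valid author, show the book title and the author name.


INNER JOIN keeps only books rows whose author_id matches an id in authors. Walk through each book:
  - book 1 (Empty Rooms): author_id=3 -> matches Wilson
  - book 2 (Northern Lights): author_id=NULL, no match -> dropped
  - book 3 (The Old House): author_id=3 -> matches Wilson
  - book 4 (Midnight Sun): author_id=2 -> matches Lopez
  - book 5 (Hollow Hills): author_id=NULL, no match -> dropped
  - book 6 (The Glass Key): author_id=2 -> matches Lopez
So 2 of 6 rows are dropped.

SQL:
SELECT a.title, b.name AS author
FROM books a
INNER JOIN authors b ON a.author_id = b.id

Result:
title         | author
--------------+-------
Empty Rooms   | Wilson
The Old House | Wilson
Midnight Sun  | Lopez 
The Glass Key | Lopez 


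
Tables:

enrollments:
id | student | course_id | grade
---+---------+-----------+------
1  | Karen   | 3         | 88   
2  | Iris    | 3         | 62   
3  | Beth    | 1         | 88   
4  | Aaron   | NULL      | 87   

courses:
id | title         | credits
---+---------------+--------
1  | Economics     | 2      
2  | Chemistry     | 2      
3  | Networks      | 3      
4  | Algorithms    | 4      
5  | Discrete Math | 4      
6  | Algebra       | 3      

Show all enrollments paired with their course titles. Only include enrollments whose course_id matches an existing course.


INNER JOIN keeps only enrollments rows whose course_id matches an id in courses. Walk through each enrollment:
  - enrollment 1 (Karen): course_id=3 -> matches Networks
  - enrollment 2 (Iris): course_id=3 -> matches Networks
  - enrollment 3 (Beth): course_id=1 -> matches Economics
  - enrollment 4 (Aaron): course_id=NULL, no match -> dropped
So 1 of 4 rows is dropped.

SQL:
SELECT a.student, b.title AS course
FROM enrollments a
INNER JOIN courses b ON a.course_id = b.id

Result:
student | course   
--------+----------
Karen   | Networks 
Iris    | Networks 
Beth    | Economics


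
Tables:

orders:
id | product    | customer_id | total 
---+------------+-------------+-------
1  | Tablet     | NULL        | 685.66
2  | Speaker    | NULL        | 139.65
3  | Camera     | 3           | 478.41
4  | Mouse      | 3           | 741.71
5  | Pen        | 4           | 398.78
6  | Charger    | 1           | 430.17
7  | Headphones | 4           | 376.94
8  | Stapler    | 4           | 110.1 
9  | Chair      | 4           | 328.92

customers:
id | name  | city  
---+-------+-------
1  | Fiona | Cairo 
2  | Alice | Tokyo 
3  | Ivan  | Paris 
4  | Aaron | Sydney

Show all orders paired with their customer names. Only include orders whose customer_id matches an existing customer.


INNER JOIN keeps only orders rows whose customer_id matches an id in customers. Walk through each order:
  - order 1 (Tablet): customer_id=NULL, no match -> dropped
  - order 2 (Speaker): customer_id=NULL, no match -> dropped
  - order 3 (Camera): customer_id=3 -> matches Ivan
  - order 4 (Mouse): customer_id=3 -> matches Ivan
  - order 5 (Pen): customer_id=4 -> matches Aaron
  - order 6 (Charger): customer_id=1 -> matches Fiona
  - order 7 (Headphones): customer_id=4 -> matches Aaron
  - order 8 (Stapler): customer_id=4 -> matches Aaron
  - order 9 (Chair): customer_id=4 -> matches Aaron
So 2 of 9 rows are dropped.

SQL:
SELECT a.product, b.name AS customer
FROM orders a
INNER JOIN customers b ON a.customer_id = b.id

Result:
product    | customer
-----------+---------
Camera     | Ivan    
Mouse      | Ivan    
Pen        | Aaron   
Charger    | Fiona   
Headphones | Aaron   
Stapler    | Aaron   
Chair      | Aaron   


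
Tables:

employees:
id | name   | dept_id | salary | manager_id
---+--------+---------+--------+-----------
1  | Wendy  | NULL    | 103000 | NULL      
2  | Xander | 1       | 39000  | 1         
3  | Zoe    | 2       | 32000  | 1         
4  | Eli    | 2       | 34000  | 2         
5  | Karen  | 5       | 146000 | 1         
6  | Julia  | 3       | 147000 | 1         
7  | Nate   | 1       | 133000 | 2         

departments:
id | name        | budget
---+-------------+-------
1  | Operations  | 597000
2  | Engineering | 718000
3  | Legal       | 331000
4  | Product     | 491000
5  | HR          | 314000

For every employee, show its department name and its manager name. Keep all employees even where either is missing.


Two LEFT JOINs from the same base table employees: one to departments via dept_id, one to employees itself via manager_id. Both are LEFT so every employee is preserved.
Match against departments:
  - employee 1 (Wendy): dept_id=NULL, no match -> kept with NULL
  - employee 2 (Xander): dept_id=1 -> matches Operations
  - employee 3 (Zoe): dept_id=2 -> matches Engineering
  - employee 4 (Eli): dept_id=2 -> matches Engineering
  - employee 5 (Karen): dept_id=5 -> matches HR
  - employee 6 (Julia): dept_id=3 -> matches Legal
  - employee 7 (Nate): dept_id=1 -> matches Operations
Match against employees (self):
  - employee 1 (Wendy): manager_id=NULL -> NULL
  - employee 2 (Xander): manager_id=1 -> Wendy
  - employee 3 (Zoe): manager_id=1 -> Wendy
  - employee 4 (Eli): manager_id=2 -> Xander
  - employee 5 (Karen): manager_id=1 -> Wendy
  - employee 6 (Julia): manager_id=1 -> Wendy
  - employee 7 (Nate): manager_id=2 -> Xander

SQL:
SELECT a.name, b.name AS department, c.name AS manager
FROM employees a
LEFT JOIN departments b ON a.dept_id = b.id
LEFT JOIN employees c ON a.manager_id = c.id

Result:
name   | department  | manager
-------+-------------+--------
Wendy  | NULL        | NULL   
Xander | Operations  | Wendy  
Zoe    | Engineering | Wendy  
Eli    | Engineering | Xander 
Karen  | HR          | Wendy  
Julia  | Legal       | Wendy  
Nate   | Operations  | Xander 


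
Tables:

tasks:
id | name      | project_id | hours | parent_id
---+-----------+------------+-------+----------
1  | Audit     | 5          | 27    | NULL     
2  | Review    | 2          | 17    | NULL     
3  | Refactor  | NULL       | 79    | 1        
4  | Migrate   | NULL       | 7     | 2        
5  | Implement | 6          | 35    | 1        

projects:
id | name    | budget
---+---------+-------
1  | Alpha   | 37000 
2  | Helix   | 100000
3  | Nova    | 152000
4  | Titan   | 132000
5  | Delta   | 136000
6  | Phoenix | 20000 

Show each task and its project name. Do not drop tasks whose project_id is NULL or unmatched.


LEFT JOIN keeps every row from tasks (the left table); where project_id has no match in projects, the project columns become NULL. Walk through each task:
  - task 1 (Audit): project_id=5 -> matches Delta
  - task 2 (Review): project_id=2 -> matches Helix
  - task 3 (Refactor): project_id=NULL, no match -> kept with NULL
  - task 4 (Migrate): project_id=NULL, no match -> kept with NULL
  - task 5 (Implement): project_id=6 -> matches Phoenix
All 5 rows appear; 2 have NULL project.

SQL:
SELECT a.name, b.name AS project
FROM tasks a
LEFT JOIN projects b ON a.project_id = b.id

Result:
name      | project
----------+--------
Audit     | Delta  
Review    | Helix  
Refactor  | NULL   
Migrate   | NULL   
Implement | Phoenix


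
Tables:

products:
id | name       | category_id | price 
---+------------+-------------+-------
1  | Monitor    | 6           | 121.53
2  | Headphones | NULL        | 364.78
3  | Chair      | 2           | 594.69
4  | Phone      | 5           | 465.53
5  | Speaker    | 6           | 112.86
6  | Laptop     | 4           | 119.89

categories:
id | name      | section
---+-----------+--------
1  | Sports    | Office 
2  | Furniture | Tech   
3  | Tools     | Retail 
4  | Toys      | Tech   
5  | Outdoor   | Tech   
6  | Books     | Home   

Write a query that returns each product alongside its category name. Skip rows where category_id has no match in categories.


INNER JOIN keeps only products rows whose category_id matches an id in categories. Walk through each product:
  - product 1 (Monitor): category_id=6 -> matches Books
  - product 2 (Headphones): category_id=NULL, no match -> dropped
  - product 3 (Chair): category_id=2 -> matches Furniture
  - product 4 (Phone): category_id=5 -> matches Outdoor
  - product 5 (Speaker): category_id=6 -> matches Books
  - product 6 (Laptop): category_id=4 -> matches Toys
So 1 of 6 rows is dropped.

SQL:
SELECT a.name, b.name AS category
FROM products a
INNER JOIN categories b ON a.category_id = b.id

Result:
name    | category 
--------+----------
Monitor | Books    
Chair   | Furniture
Phone   | Outdoor  
Speaker | Books    
Laptop  | Toys     


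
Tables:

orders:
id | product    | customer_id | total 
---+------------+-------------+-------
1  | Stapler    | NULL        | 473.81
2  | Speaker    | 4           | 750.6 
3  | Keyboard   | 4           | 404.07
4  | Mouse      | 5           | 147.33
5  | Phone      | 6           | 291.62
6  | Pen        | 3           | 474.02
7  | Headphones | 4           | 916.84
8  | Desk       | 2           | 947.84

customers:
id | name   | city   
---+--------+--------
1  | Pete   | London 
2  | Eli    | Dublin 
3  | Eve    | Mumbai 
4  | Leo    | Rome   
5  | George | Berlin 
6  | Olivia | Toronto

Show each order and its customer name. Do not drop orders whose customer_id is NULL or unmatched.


LEFT JOIN keeps every row from orders (the left table); where customer_id has no match in customers, the customer columns become NULL. Walk through each order:
  - order 1 (Stapler): customer_id=NULL, no match -> kept with NULL
  - order 2 (Speaker): customer_id=4 -> matches Leo
  - order 3 (Keyboard): customer_id=4 -> matches Leo
  - order 4 (Mouse): customer_id=5 -> matches George
  - order 5 (Phone): customer_id=6 -> matches Olivia
  - order 6 (Pen): customer_id=3 -> matches Eve
  - order 7 (Headphones): customer_id=4 -> matches Leo
  - order 8 (Desk): customer_id=2 -> matches Eli
All 8 rows appear; 1 has NULL customer.

SQL:
SELECT a.product, b.name AS customer
FROM orders a
LEFT JOIN customers b ON a.customer_id = b.id

Result:
product    | customer
-----------+---------
Stapler    | NULL    
Speaker    | Leo     
Keyboard   | Leo     
Mouse      | George  
Phone      | Olivia  
Pen        | Eve     
Headphones | Leo     
Desk       | Eli     


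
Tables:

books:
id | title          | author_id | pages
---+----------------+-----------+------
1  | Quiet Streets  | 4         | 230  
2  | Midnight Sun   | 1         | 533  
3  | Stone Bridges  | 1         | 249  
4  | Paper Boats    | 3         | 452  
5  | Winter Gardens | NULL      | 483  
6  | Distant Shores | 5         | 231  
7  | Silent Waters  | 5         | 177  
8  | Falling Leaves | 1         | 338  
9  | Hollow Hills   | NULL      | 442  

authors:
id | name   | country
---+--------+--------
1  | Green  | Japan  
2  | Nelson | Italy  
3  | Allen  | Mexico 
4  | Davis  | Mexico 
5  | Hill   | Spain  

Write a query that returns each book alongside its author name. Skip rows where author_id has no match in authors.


INNER JOIN keeps only books rows whose author_id matches an id in authors. Walk through each book:
  - book 1 (Quiet Streets): author_id=4 -> matches Davis
  - book 2 (Midnight Sun): author_id=1 -> matches Green
  - book 3 (Stone Bridges): author_id=1 -> matches Green
  - book 4 (Paper Boats): author_id=3 -> matches Allen
  - book 5 (Winter Gardens): author_id=NULL, no match -> dropped
  - book 6 (Distant Shores): author_id=5 -> matches Hill
  - book 7 (Silent Waters): author_id=5 -> matches Hill
  - book 8 (Falling Leaves): author_id=1 -> matches Green
  - book 9 (Hollow Hills): author_id=NULL, no match -> dropped
So 2 of 9 rows are dropped.

SQL:
SELECT a.title, b.name AS author
FROM books a
INNER JOIN authors b ON a.author_id = b.id

Result:
title          | author
---------------+-------
Quiet Streets  | Davis 
Midnight Sun   | Green 
Stone Bridges  | Green 
Paper Boats    | Allen 
Distant Shores | Hill  
Silent Waters  | Hill  
Falling Leaves | Green 


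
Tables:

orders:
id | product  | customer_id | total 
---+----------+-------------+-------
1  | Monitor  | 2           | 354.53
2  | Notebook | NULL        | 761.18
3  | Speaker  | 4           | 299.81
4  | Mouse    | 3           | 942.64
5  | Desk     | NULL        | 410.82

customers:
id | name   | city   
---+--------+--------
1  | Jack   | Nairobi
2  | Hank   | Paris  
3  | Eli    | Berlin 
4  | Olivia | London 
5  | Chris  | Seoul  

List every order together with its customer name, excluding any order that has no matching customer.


INNER JOIN keeps only orders rows whose customer_id matches an id in customers. Walk through each order:
  - order 1 (Monitor): customer_id=2 -> matches Hank
  - order 2 (Notebook): customer_id=NULL, no match -> dropped
  - order 3 (Speaker): customer_id=4 -> matches Olivia
  - order 4 (Mouse): customer_id=3 -> matches Eli
  - order 5 (Desk): customer_id=NULL, no match -> dropped
So 2 of 5 rows are dropped.

SQL:
SELECT a.product, b.name AS customer
FROM orders a
INNER JOIN customers b ON a.customer_id = b.id

Result:
product | customer
--------+---------
Monitor | Hank    
Speaker | Olivia  
Mouse   | Eli     


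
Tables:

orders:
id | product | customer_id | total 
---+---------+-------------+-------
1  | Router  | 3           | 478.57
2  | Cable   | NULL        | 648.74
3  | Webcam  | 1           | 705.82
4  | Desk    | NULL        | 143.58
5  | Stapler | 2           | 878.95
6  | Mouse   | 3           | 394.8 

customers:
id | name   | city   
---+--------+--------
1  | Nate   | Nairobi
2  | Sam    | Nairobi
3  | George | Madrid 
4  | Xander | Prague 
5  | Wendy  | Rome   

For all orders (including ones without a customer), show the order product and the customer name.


LEFT JOIN keeps every row from orders (the left table); where customer_id has no match in customers, the customer columns become NULL. Walk through each order:
  - order 1 (Router): customer_id=3 -> matches George
  - order 2 (Cable): customer_id=NULL, no match -> kept with NULL
  - order 3 (Webcam): customer_id=1 -> matches Nate
  - order 4 (Desk): customer_id=NULL, no match -> kept with NULL
  - order 5 (Stapler): customer_id=2 -> matches Sam
  - order 6 (Mouse): customer_id=3 -> matches George
All 6 rows appear; 2 have NULL customer.

SQL:
SELECT a.product, b.name AS customer
FROM orders a
LEFT JOIN customers b ON a.customer_id = b.id

Result:
product | customer
--------+---------
Router  | George  
Cable   | NULL    
Webcam  | Nate    
Desk    | NULL    
Stapler | Sam     
Mouse   | George  


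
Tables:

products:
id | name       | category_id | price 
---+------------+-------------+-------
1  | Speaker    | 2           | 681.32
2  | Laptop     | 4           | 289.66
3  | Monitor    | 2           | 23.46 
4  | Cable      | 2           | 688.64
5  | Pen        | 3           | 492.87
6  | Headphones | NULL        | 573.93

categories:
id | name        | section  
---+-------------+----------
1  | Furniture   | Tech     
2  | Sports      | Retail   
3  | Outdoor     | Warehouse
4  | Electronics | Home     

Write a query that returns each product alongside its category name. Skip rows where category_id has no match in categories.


INNER JOIN keeps only products rows whose category_id matches an id in categories. Walk through each product:
  - product 1 (Speaker): category_id=2 -> matches Sports
  - product 2 (Laptop): category_id=4 -> matches Electronics
  - product 3 (Monitor): category_id=2 -> matches Sports
  - product 4 (Cable): category_id=2 -> matches Sports
  - product 5 (Pen): category_id=3 -> matches Outdoor
  - product 6 (Headphones): category_id=NULL, no match -> dropped
So 1 of 6 rows is dropped.

SQL:
SELECT a.name, b.name AS category
FROM products a
INNER JOIN categories b ON a.category_id = b.id

Result:
name    | category   
--------+------------
Speaker | Sports     
Laptop  | Electronics
Monitor | Sports     
Cable   | Sports     
Pen     | Outdoor    
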